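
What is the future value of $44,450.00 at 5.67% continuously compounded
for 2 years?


Formula: FV = P * e^(r*t)
Exponent: r*t = 0.0567 * 2 = 0.1134
e^(0.1134) = 1.12008
FV = $44,450.00 * 1.12008 = $49,787.55

$49,787.55


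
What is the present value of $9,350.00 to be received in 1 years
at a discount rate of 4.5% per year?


Formula: PV = FV / (1 + r)^n
Substituting: PV = $9,350.00 / (1 + 0.045)^1
Discount factor: (1.045)^1 = 1.045
PV = $9,350.00 / 1.045 = $8,947.37

$8,947.37


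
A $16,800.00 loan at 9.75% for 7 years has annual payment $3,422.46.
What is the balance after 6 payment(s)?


Formula: Balance = PV*(1+r)^k - PMT*((1+r)^k - 1)/r
Growth: (1 + 0.0975)^6 = 1.74754
Accumulated factor: ((1+r)^k - 1)/r = 7.667079
Balance = $16,800.00 * 1.74754 - $3,422.46 * 7.667079
Balance = $3,118.40

$3,118.40


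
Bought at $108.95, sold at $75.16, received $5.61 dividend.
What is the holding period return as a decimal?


Formula: HPR = (P1 - P0 + D) / P0
Gain: $75.16 - $108.95 + $5.61 = -$28.18
HPR = -$28.18 / $108.95 = -0.2587

-0.2587


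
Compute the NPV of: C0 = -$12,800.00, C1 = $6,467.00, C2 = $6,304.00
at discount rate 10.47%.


Formula: NPV = C0 + C1/(1+r) + C2/(1+r)^2
Discount C1: $6,467.00 / (1 + 0.1047) = $5,854.08
Discount C2: $6,304.00 / (1 + 0.1047)^2 = $5,165.68
NPV = -$12,800.00 + $5,854.08 + $5,165.68 = -$1,780.24

-$1,780.24


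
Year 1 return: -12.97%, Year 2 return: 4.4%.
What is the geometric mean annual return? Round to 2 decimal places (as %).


Formula: Geometric mean = ((1+r1)*(1+r2))^(1/2) - 1
Product: (1 + -0.1297) * (1 + 0.044) = 0.8703 * 1.044 = 0.908593
Square root: 0.908593^0.5 = 0.953202
Geometric mean = 0.953202 - 1 = -0.046798
As percentage: -4.68%

-4.68%


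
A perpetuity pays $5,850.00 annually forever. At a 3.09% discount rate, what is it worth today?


Formula: PV = C / r
Substituting: PV = $5,850.00 / 0.0309
PV = $189,320.39

$189,320.39


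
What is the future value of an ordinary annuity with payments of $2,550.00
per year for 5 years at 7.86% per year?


Formula: FV = PMT * ((1+r)^n - 1) / r
Growth factor: (1 + 0.0786)^5 = 1.459829
Numerator: 1.459829 - 1 = 0.459829
FV = $2,550.00 * 0.459829 / 0.0786 = $14,918.13

$14,918.13


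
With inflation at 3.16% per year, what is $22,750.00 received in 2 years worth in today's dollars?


Formula: Real value = nominal / (1 + inflation)^years
Price level: (1 + 0.0316)^2 = 1.064199
Real value = $22,750.00 / 1.064199 = $21,377.59

$21,377.59


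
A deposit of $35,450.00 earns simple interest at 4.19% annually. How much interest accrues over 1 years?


Formula: I = P * r * t
Substituting: I = $35,450.00 * 0.0419 * 1
Step: I = $35,450.00 * 0.0419
I = $1,485.36

$1,485.36


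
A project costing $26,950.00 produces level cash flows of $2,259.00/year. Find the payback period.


Formula: Payback = investment / annual cash flow
Substituting: Payback = $26,950.00 / $2,259.00
Payback = 11.9301 years

11.9301 years


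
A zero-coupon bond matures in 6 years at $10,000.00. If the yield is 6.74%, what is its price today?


Formula: Price = FV / (1 + r)^n
Substituting: Price = $10,000.00 / (1 + 0.0674)^6
Discount factor: (1.0674)^6 = 1.478983
Price = $10,000.00 / 1.478983 = $6,761.40

$6,761.40


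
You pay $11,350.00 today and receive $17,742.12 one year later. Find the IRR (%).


Formula: IRR = C1/C0 - 1
Substituting: IRR = $17,742.12 / $11,350.00 - 1
Ratio: 1.563182 - 1 = 0.563182
IRR = 56.3182%

56.3182%


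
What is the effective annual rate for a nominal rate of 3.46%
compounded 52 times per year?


Formula: EAR = (1 + r/m)^m - 1
Period rate: r/m = 0.0346 / 52 = 0.000665
Compounding: (1 + 0.000665)^52 = 1.035194
EAR = 1.035194 - 1 = 0.035194

0.035194


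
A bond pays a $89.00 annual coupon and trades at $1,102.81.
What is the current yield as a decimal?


Formula: Current yield = annual coupon / price
Substituting: CY = $89.00 / $1,102.81
CY = 0.080703

0.080703


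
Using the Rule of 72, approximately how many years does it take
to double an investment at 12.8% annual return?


Formula: Years ≈ 72 / r
Substituting: Years ≈ 72 / 12.8
Years ≈ 5.6

5.6 years


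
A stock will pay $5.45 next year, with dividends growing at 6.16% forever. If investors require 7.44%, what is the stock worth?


Formula: P = D1 / (r - g)
Spread: r - g = 0.0744 - 0.0616 = 0.0128
Substituting: P = $5.45 / 0.0128
P = $425.78

$425.78


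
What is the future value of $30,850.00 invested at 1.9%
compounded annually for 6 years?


Formula: FV = P * (1 + r)^n
Substituting: FV = $30,850.00 * (1 + 0.019)^6
Growth factor: (1.019)^6 = 1.119554
FV = $30,850.00 * 1.119554 = $34,538.25

$34,538.25


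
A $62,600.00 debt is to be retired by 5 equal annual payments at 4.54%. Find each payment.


Formula: PMT = PV * r / (1 - (1+r)^(-n))
Denominator: 1 - (1 + 0.0454)^(-5) = 0.199083
Numerator: $62,600.00 * 0.0454 = 2842.04
PMT = 2842.04 / 0.199083 = $14,275.66

$14,275.66


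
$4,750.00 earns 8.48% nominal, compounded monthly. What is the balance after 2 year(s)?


Formula: FV = P * (1 + r/m)^(m*t)
Period rate: r/m = 0.0848 / 12 = 0.007067
Total periods: m*t = 12 * 2 = 24
Growth factor: (1 + 0.007067)^24 = 1.184124
FV = $4,750.00 * 1.184124 = $5,624.59

$5,624.59


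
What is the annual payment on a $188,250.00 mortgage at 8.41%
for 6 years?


Formula: PMT = PV * r / (1 - (1+r)^(-n))
Denominator: 1 - (1 + 0.0841)^(-6) = 0.383995
Numerator: $188,250.00 * 0.0841 = 15831.825
PMT = 15831.825 / 0.383995 = $41,229.20

$41,229.20


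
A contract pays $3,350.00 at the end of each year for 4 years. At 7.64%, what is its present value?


Formula: PV = PMT * (1 - (1+r)^(-n)) / r
Discount factor: (1 + 0.0764)^(-4) = 0.744912
Bracket: 1 - 0.744912 = 0.255088
PV = $3,350.00 * 0.255088 / 0.0764 = $11,185.12

$11,185.12


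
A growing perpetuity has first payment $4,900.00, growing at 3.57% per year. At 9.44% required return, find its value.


Formula: PV = C / (r - g)
Spread: r - g = 0.0944 - 0.0357 = 0.0587
Substituting: PV = $4,900.00 / 0.0587
PV = $83,475.30

$83,475.30


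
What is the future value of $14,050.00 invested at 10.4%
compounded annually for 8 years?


Formula: FV = P * (1 + r)^n
Substituting: FV = $14,050.00 * (1 + 0.104)^8
Growth factor: (1.104)^8 = 2.206747
FV = $14,050.00 * 2.206747 = $31,004.80

$31,004.80


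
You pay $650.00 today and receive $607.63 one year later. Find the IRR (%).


Formula: IRR = C1/C0 - 1
Substituting: IRR = $607.63 / $650.00 - 1
Ratio: 0.934815 - 1 = -0.065185
IRR = -6.5185%

-6.5185%


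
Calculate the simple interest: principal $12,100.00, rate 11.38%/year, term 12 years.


Formula: I = P * r * t
Substituting: I = $12,100.00 * 0.1138 * 12
Step: I = $12,100.00 * 1.3656
I = $16,523.76

$16,523.76


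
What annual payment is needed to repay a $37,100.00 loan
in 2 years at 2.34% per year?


Formula: PMT = PV * r / (1 - (1+r)^(-n))
Denominator: 1 - (1 + 0.0234)^(-2) = 0.045207
Numerator: $37,100.00 * 0.0234 = 868.14
PMT = 868.14 / 0.045207 = $19,203.61

$19,203.61


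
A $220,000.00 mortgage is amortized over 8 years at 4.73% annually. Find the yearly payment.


Formula: PMT = PV * r / (1 - (1+r)^(-n))
Denominator: 1 - (1 + 0.0473)^(-8) = 0.309075
Numerator: $220,000.00 * 0.0473 = 10406.0
PMT = 10406.0 / 0.309075 = $33,668.25

$33,668.25


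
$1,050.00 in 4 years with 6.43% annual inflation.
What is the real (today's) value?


Formula: Real value = nominal / (1 + inflation)^years
Price level: (1 + 0.0643)^4 = 1.283087
Real value = $1,050.00 / 1.283087 = $818.34

$818.34


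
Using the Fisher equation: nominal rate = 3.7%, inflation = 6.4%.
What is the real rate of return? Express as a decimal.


Formula: (1 + r_real) = (1 + r_nom) / (1 + inflation)
Substituting: (1 + r_real) = 1.037 / 1.064
(1 + r_real) = 0.974624
r_real = 0.974624 - 1 = -0.025376

-0.025376


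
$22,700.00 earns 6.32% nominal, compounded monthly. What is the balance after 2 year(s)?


Formula: FV = P * (1 + r/m)^(m*t)
Period rate: r/m = 0.0632 / 12 = 0.005267
Total periods: m*t = 12 * 2 = 24
Growth factor: (1 + 0.005267)^24 = 1.13436
FV = $22,700.00 * 1.13436 = $25,749.96

$25,749.96


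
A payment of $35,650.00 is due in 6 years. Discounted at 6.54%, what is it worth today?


Formula: PV = FV / (1 + r)^n
Substituting: PV = $35,650.00 / (1 + 0.0654)^6
Discount factor: (1.0654)^6 = 1.462434
PV = $35,650.00 / 1.462434 = $24,377.18

$24,377.18


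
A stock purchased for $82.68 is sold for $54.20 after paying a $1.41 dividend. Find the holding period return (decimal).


Formula: HPR = (P1 - P0 + D) / P0
Gain: $54.20 - $82.68 + $1.41 = -$27.07
HPR = -$27.07 / $82.68 = -0.3274

-0.3274


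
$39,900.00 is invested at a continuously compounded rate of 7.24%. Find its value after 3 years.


Formula: FV = P * e^(r*t)
Exponent: r*t = 0.0724 * 3 = 0.2172
e^(0.2172) = 1.242593
FV = $39,900.00 * 1.242593 = $49,579.44

$49,579.44


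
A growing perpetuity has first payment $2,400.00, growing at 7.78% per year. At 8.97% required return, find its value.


Formula: PV = C / (r - g)
Spread: r - g = 0.0897 - 0.0778 = 0.0119
Substituting: PV = $2,400.00 / 0.0119
PV = $201,680.67

$201,680.67


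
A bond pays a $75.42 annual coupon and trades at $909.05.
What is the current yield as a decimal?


Formula: Current yield = annual coupon / price
Substituting: CY = $75.42 / $909.05
CY = 0.082966

0.082966


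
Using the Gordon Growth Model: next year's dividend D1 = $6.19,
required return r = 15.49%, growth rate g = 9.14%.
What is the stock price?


Formula: P = D1 / (r - g)
Spread: r - g = 0.1549 - 0.0914 = 0.0635
Substituting: P = $6.19 / 0.0635
P = $97.48

$97.48


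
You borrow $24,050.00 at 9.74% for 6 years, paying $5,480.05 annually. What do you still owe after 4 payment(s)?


Formula: Balance = PV*(1+r)^k - PMT*((1+r)^k - 1)/r
Growth: (1 + 0.0974)^4 = 1.450307
Accumulated factor: ((1+r)^k - 1)/r = 4.623271
Balance = $24,050.00 * 1.450307 - $5,480.05 * 4.623271
Balance = $9,544.12

$9,544.12


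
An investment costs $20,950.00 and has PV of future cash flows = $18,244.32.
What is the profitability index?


Formula: PI = PV(cash flows) / initial investment
Substituting: PI = $18,244.32 / $20,950.00
PI = 0.8709

0.8709


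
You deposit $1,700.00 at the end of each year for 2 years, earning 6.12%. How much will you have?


Formula: FV = PMT * ((1+r)^n - 1) / r
Growth factor: (1 + 0.0612)^2 = 1.126145
Numerator: 1.126145 - 1 = 0.126145
FV = $1,700.00 * 0.126145 / 0.0612 = $3,504.04

$3,504.04


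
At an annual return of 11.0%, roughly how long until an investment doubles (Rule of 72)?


Formula: Years ≈ 72 / r
Substituting: Years ≈ 72 / 11.0
Years ≈ 6.5

6.5 years


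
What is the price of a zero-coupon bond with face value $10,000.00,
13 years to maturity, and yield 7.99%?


Formula: Price = FV / (1 + r)^n
Substituting: Price = $10,000.00 / (1 + 0.0799)^13
Discount factor: (1.0799)^13 = 2.716352
Price = $10,000.00 / 2.716352 = $3,681.41

$3,681.41


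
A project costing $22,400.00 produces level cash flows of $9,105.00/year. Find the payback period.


Formula: Payback = investment / annual cash flow
Substituting: Payback = $22,400.00 / $9,105.00
Payback = 2.4602 years

2.4602 years


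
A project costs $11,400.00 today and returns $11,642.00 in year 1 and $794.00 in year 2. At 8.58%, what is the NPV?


Formula: NPV = C0 + C1/(1+r) + C2/(1+r)^2
Discount C1: $11,642.00 / (1 + 0.0858) = $10,722.05
Discount C2: $794.00 / (1 + 0.0858)^2 = $673.47
NPV = -$11,400.00 + $10,722.05 + $673.47 = -$4.48

-$4.48


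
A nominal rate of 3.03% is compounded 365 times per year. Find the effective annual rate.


Formula: EAR = (1 + r/m)^m - 1
Period rate: r/m = 0.0303 / 365 = 8.3e-05
Compounding: (1 + 8.3e-05)^365 = 1.030762
EAR = 1.030762 - 1 = 0.030762

0.030762


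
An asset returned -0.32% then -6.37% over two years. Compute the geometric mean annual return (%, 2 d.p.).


Formula: Geometric mean = ((1+r1)*(1+r2))^(1/2) - 1
Product: (1 + -0.0032) * (1 + -0.0637) = 0.9968 * 0.9363 = 0.933304
Square root: 0.933304^0.5 = 0.966077
Geometric mean = 0.966077 - 1 = -0.033923
As percentage: -3.39%

-3.39%


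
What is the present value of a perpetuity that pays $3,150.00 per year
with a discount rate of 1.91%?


Formula: PV = C / r
Substituting: PV = $3,150.00 / 0.0191
PV = $164,921.47

$164,921.47


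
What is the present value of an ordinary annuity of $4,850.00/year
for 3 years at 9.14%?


Formula: PV = PMT * (1 - (1+r)^(-n)) / r
Discount factor: (1 + 0.0914)^(-3) = 0.769216
Bracket: 1 - 0.769216 = 0.230784
PV = $4,850.00 * 0.230784 / 0.0914 = $12,246.21

$12,246.21


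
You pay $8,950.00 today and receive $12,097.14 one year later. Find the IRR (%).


Formula: IRR = C1/C0 - 1
Substituting: IRR = $12,097.14 / $8,950.00 - 1
Ratio: 1.351636 - 1 = 0.351636
IRR = 35.1636%

35.1636%


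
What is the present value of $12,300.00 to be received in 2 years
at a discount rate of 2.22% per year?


Formula: PV = FV / (1 + r)^n
Substituting: PV = $12,300.00 / (1 + 0.0222)^2
Discount factor: (1.0222)^2 = 1.044893
PV = $12,300.00 / 1.044893 = $11,771.54

$11,771.54


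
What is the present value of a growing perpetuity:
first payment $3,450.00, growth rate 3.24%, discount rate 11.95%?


Formula: PV = C / (r - g)
Spread: r - g = 0.1195 - 0.0324 = 0.0871
Substituting: PV = $3,450.00 / 0.0871
PV = $39,609.64

$39,609.64


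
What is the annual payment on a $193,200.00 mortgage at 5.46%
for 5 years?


Formula: PMT = PV * r / (1 - (1+r)^(-n))
Denominator: 1 - (1 + 0.0546)^(-5) = 0.233414
Numerator: $193,200.00 * 0.0546 = 10548.72
PMT = 10548.72 / 0.233414 = $45,193.27

$45,193.27


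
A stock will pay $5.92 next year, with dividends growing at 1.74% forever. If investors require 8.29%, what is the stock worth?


Formula: P = D1 / (r - g)
Spread: r - g = 0.0829 - 0.0174 = 0.0655
Substituting: P = $5.92 / 0.0655
P = $90.38

$90.38


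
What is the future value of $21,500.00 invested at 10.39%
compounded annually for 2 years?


Formula: FV = P * (1 + r)^n
Substituting: FV = $21,500.00 * (1 + 0.1039)^2
Growth factor: (1.1039)^2 = 1.218595
FV = $21,500.00 * 1.218595 = $26,199.80

$26,199.80


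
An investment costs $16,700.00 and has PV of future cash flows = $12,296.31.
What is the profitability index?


Formula: PI = PV(cash flows) / initial investment
Substituting: PI = $12,296.31 / $16,700.00
PI = 0.7363

0.7363


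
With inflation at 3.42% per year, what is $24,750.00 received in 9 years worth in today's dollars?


Formula: Real value = nominal / (1 + inflation)^years
Price level: (1 + 0.0342)^9 = 1.353446
Real value = $24,750.00 / 1.353446 = $18,286.66

$18,286.66


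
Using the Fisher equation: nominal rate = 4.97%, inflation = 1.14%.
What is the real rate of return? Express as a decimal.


Formula: (1 + r_real) = (1 + r_nom) / (1 + inflation)
Substituting: (1 + r_real) = 1.0497 / 1.0114
(1 + r_real) = 1.037868
r_real = 1.037868 - 1 = 0.037868

0.037868


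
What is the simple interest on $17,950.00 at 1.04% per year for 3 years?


Formula: I = P * r * t
Substituting: I = $17,950.00 * 0.0104 * 3
Step: I = $17,950.00 * 0.0312
I = $560.04

$560.04


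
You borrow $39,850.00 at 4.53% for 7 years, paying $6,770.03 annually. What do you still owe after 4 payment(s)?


Formula: Balance = PV*(1+r)^k - PMT*((1+r)^k - 1)/r
Growth: (1 + 0.0453)^4 = 1.193889
Accumulated factor: ((1+r)^k - 1)/r = 4.280101
Balance = $39,850.00 * 1.193889 - $6,770.03 * 4.280101
Balance = $18,600.05

$18,600.05


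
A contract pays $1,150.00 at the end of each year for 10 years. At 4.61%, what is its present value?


Formula: PV = PMT * (1 - (1+r)^(-n)) / r
Discount factor: (1 + 0.0461)^(-10) = 0.637189
Bracket: 1 - 0.637189 = 0.362811
PV = $1,150.00 * 0.362811 / 0.0461 = $9,050.61

$9,050.61


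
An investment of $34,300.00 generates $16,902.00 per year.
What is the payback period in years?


Formula: Payback = investment / annual cash flow
Substituting: Payback = $34,300.00 / $16,902.00
Payback = 2.0293 years

2.0293 years


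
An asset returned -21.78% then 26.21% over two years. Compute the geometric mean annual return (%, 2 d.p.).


Formula: Geometric mean = ((1+r1)*(1+r2))^(1/2) - 1
Product: (1 + -0.2178) * (1 + 0.2621) = 0.7822 * 1.2621 = 0.987215
Square root: 0.987215^0.5 = 0.993587
Geometric mean = 0.993587 - 1 = -0.006413
As percentage: -0.64%

-0.64%


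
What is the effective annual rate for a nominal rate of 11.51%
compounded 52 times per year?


Formula: EAR = (1 + r/m)^m - 1
Period rate: r/m = 0.1151 / 52 = 0.002213
Compounding: (1 + 0.002213)^52 = 1.121843
EAR = 1.121843 - 1 = 0.121843

0.121843


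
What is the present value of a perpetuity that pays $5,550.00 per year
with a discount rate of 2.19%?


Formula: PV = C / r
Substituting: PV = $5,550.00 / 0.0219
PV = $253,424.66

$253,424.66


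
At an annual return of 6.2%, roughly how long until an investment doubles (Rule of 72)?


Formula: Years ≈ 72 / r
Substituting: Years ≈ 72 / 6.2
Years ≈ 11.6

11.6 years


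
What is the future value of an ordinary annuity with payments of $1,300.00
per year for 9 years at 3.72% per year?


Formula: FV = PMT * ((1+r)^n - 1) / r
Growth factor: (1 + 0.0372)^9 = 1.389193
Numerator: 1.389193 - 1 = 0.389193
FV = $1,300.00 * 0.389193 / 0.0372 = $13,600.83

$13,600.83


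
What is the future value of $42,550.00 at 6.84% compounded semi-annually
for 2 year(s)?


Formula: FV = P * (1 + r/m)^(m*t)
Period rate: r/m = 0.0684 / 2 = 0.0342
Total periods: m*t = 2 * 2 = 4
Growth factor: (1 + 0.0342)^4 = 1.143979
FV = $42,550.00 * 1.143979 = $48,676.32

$48,676.32


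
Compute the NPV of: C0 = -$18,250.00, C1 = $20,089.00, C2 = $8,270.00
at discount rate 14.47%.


Formula: NPV = C0 + C1/(1+r) + C2/(1+r)^2
Discount C1: $20,089.00 / (1 + 0.1447) = $17,549.58
Discount C2: $8,270.00 / (1 + 0.1447)^2 = $6,311.35
NPV = -$18,250.00 + $17,549.58 + $6,311.35 = $5,610.92

$5,610.92


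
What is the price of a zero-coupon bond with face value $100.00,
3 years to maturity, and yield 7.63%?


Formula: Price = FV / (1 + r)^n
Substituting: Price = $100.00 / (1 + 0.0763)^3
Discount factor: (1.0763)^3 = 1.246809
Price = $100.00 / 1.246809 = $80.20

$80.20


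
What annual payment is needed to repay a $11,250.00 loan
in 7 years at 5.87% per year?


Formula: PMT = PV * r / (1 - (1+r)^(-n))
Denominator: 1 - (1 + 0.0587)^(-7) = 0.329205
Numerator: $11,250.00 * 0.0587 = 660.375
PMT = 660.375 / 0.329205 = $2,005.97

$2,005.97


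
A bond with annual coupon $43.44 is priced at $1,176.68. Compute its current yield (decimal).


Formula: Current yield = annual coupon / price
Substituting: CY = $43.44 / $1,176.68
CY = 0.036917

0.036917


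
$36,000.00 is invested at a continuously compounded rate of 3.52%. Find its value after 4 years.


Formula: FV = P * e^(r*t)
Exponent: r*t = 0.0352 * 4 = 0.1408
e^(0.1408) = 1.151194
FV = $36,000.00 * 1.151194 = $41,443.00

$41,443.00


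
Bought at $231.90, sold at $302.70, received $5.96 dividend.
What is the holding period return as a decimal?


Formula: HPR = (P1 - P0 + D) / P0
Gain: $302.70 - $231.90 + $5.96 = $76.76
HPR = $76.76 / $231.90 = 0.331

0.331


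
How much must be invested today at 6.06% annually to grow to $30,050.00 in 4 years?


Formula: PV = FV / (1 + r)^n
Substituting: PV = $30,050.00 / (1 + 0.0606)^4
Discount factor: (1.0606)^4 = 1.265338
PV = $30,050.00 / 1.265338 = $23,748.60

$23,748.60


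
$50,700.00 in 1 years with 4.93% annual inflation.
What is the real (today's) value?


Formula: Real value = nominal / (1 + inflation)^years
Price level: (1 + 0.0493)^1 = 1.0493
Real value = $50,700.00 / 1.0493 = $48,317.93

$48,317.93


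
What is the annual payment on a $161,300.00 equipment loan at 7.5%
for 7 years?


Formula: PMT = PV * r / (1 - (1+r)^(-n))
Denominator: 1 - (1 + 0.075)^(-7) = 0.397245
Numerator: $161,300.00 * 0.075 = 12097.5
PMT = 12097.5 / 0.397245 = $30,453.49

$30,453.49


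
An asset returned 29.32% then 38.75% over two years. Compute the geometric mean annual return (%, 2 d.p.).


Formula: Geometric mean = ((1+r1)*(1+r2))^(1/2) - 1
Product: (1 + 0.2932) * (1 + 0.3875) = 1.2932 * 1.3875 = 1.794315
Square root: 1.794315^0.5 = 1.33952
Geometric mean = 1.33952 - 1 = 0.33952
As percentage: 33.95%

33.95%


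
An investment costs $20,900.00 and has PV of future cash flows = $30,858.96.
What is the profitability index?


Formula: PI = PV(cash flows) / initial investment
Substituting: PI = $30,858.96 / $20,900.00
PI = 1.4765

1.4765


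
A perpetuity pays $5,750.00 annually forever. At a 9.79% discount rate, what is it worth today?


Formula: PV = C / r
Substituting: PV = $5,750.00 / 0.0979
PV = $58,733.40

$58,733.40


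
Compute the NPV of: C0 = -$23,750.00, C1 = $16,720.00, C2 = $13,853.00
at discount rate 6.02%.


Formula: NPV = C0 + C1/(1+r) + C2/(1+r)^2
Discount C1: $16,720.00 / (1 + 0.0602) = $15,770.61
Discount C2: $13,853.00 / (1 + 0.0602)^2 = $12,324.47
NPV = -$23,750.00 + $15,770.61 + $12,324.47 = $4,345.08

$4,345.08


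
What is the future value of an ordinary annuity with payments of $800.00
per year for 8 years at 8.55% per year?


Formula: FV = PMT * ((1+r)^n - 1) / r
Growth factor: (1 + 0.0855)^8 = 1.927696
Numerator: 1.927696 - 1 = 0.927696
FV = $800.00 * 0.927696 / 0.0855 = $8,680.20

$8,680.20


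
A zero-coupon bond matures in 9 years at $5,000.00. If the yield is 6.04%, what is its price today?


Formula: Price = FV / (1 + r)^n
Substituting: Price = $5,000.00 / (1 + 0.0604)^9
Discount factor: (1.0604)^9 = 1.695225
Price = $5,000.00 / 1.695225 = $2,949.46

$2,949.46


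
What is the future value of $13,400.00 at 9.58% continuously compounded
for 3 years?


Formula: FV = P * e^(r*t)
Exponent: r*t = 0.0958 * 3 = 0.2874
e^(0.2874) = 1.332957
FV = $13,400.00 * 1.332957 = $17,861.63

$17,861.63


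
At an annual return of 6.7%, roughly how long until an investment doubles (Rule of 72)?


Formula: Years ≈ 72 / r
Substituting: Years ≈ 72 / 6.7
Years ≈ 10.7

10.7 years


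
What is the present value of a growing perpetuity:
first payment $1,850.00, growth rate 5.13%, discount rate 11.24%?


Formula: PV = C / (r - g)
Spread: r - g = 0.1124 - 0.0513 = 0.0611
Substituting: PV = $1,850.00 / 0.0611
PV = $30,278.23

$30,278.23


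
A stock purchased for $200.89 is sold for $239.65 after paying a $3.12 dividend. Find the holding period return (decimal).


Formula: HPR = (P1 - P0 + D) / P0
Gain: $239.65 - $200.89 + $3.12 = $41.88
HPR = $41.88 / $200.89 = 0.2085

0.2085


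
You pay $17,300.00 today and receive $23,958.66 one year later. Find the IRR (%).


Formula: IRR = C1/C0 - 1
Substituting: IRR = $23,958.66 / $17,300.00 - 1
Ratio: 1.384894 - 1 = 0.384894
IRR = 38.4894%

38.4894%


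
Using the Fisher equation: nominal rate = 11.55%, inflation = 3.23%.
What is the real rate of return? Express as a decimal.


Formula: (1 + r_real) = (1 + r_nom) / (1 + inflation)
Substituting: (1 + r_real) = 1.1155 / 1.0323
(1 + r_real) = 1.080597
r_real = 1.080597 - 1 = 0.080597

0.080597


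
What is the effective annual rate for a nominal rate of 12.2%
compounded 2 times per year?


Formula: EAR = (1 + r/m)^m - 1
Period rate: r/m = 0.122 / 2 = 0.061
Compounding: (1 + 0.061)^2 = 1.125721
EAR = 1.125721 - 1 = 0.125721

0.125721


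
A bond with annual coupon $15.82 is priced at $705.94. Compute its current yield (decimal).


Formula: Current yield = annual coupon / price
Substituting: CY = $15.82 / $705.94
CY = 0.02241

0.02241


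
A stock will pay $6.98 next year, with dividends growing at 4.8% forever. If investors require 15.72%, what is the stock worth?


Formula: P = D1 / (r - g)
Spread: r - g = 0.1572 - 0.048 = 0.1092
Substituting: P = $6.98 / 0.1092
P = $63.92

$63.92


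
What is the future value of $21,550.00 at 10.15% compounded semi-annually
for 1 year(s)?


Formula: FV = P * (1 + r/m)^(m*t)
Period rate: r/m = 0.1015 / 2 = 0.05075
Total periods: m*t = 2 * 1 = 2
Growth factor: (1 + 0.05075)^2 = 1.104076
FV = $21,550.00 * 1.104076 = $23,792.83

$23,792.83


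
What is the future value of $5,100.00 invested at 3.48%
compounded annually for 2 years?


Formula: FV = P * (1 + r)^n
Substituting: FV = $5,100.00 * (1 + 0.0348)^2
Growth factor: (1.0348)^2 = 1.070811
FV = $5,100.00 * 1.070811 = $5,461.14

$5,461.14


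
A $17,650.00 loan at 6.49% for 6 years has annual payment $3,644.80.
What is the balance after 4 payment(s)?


Formula: Balance = PV*(1+r)^k - PMT*((1+r)^k - 1)/r
Growth: (1 + 0.0649)^4 = 1.285983
Accumulated factor: ((1+r)^k - 1)/r = 4.406521
Balance = $17,650.00 * 1.285983 - $3,644.80 * 4.406521
Balance = $6,636.71

$6,636.71


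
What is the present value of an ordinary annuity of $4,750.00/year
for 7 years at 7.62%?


Formula: PV = PMT * (1 - (1+r)^(-n)) / r
Discount factor: (1 + 0.0762)^(-7) = 0.598066
Bracket: 1 - 0.598066 = 0.401934
PV = $4,750.00 * 0.401934 / 0.0762 = $25,054.94

$25,054.94


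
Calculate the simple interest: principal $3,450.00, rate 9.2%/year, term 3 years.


Formula: I = P * r * t
Substituting: I = $3,450.00 * 0.092 * 3
Step: I = $3,450.00 * 0.276
I = $952.20

$952.20


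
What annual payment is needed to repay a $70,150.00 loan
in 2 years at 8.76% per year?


Formula: PMT = PV * r / (1 - (1+r)^(-n))
Denominator: 1 - (1 + 0.0876)^(-2) = 0.154601
Numerator: $70,150.00 * 0.0876 = 6145.14
PMT = 6145.14 / 0.154601 = $39,748.32

$39,748.32


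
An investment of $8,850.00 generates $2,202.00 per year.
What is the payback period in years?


Formula: Payback = investment / annual cash flow
Substituting: Payback = $8,850.00 / $2,202.00
Payback = 4.0191 years

4.0191 years


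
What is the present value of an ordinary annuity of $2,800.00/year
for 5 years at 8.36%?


Formula: PV = PMT * (1 - (1+r)^(-n)) / r
Discount factor: (1 + 0.0836)^(-5) = 0.669353
Bracket: 1 - 0.669353 = 0.330647
PV = $2,800.00 * 0.330647 / 0.0836 = $11,074.31

$11,074.31


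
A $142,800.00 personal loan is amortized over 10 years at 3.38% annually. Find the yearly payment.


Formula: PMT = PV * r / (1 - (1+r)^(-n))
Denominator: 1 - (1 + 0.0338)^(-10) = 0.282809
Numerator: $142,800.00 * 0.0338 = 4826.64
PMT = 4826.64 / 0.282809 = $17,066.77

$17,066.77


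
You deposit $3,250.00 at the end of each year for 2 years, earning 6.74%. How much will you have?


Formula: FV = PMT * ((1+r)^n - 1) / r
Growth factor: (1 + 0.0674)^2 = 1.139343
Numerator: 1.139343 - 1 = 0.139343
FV = $3,250.00 * 0.139343 / 0.0674 = $6,719.05

$6,719.05


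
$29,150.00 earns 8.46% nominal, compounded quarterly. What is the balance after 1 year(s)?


Formula: FV = P * (1 + r/m)^(m*t)
Period rate: r/m = 0.0846 / 4 = 0.02115
Total periods: m*t = 4 * 1 = 4
Growth factor: (1 + 0.02115)^4 = 1.087322
FV = $29,150.00 * 1.087322 = $31,695.44

$31,695.44


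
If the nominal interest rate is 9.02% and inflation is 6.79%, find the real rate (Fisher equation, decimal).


Formula: (1 + r_real) = (1 + r_nom) / (1 + inflation)
Substituting: (1 + r_real) = 1.0902 / 1.0679
(1 + r_real) = 1.020882
r_real = 1.020882 - 1 = 0.020882

0.020882


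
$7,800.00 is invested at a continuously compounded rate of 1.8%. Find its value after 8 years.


Formula: FV = P * e^(r*t)
Exponent: r*t = 0.018 * 8 = 0.144
e^(0.144) = 1.154884
FV = $7,800.00 * 1.154884 = $9,008.10

$9,008.10


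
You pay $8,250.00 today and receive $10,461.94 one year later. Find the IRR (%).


Formula: IRR = C1/C0 - 1
Substituting: IRR = $10,461.94 / $8,250.00 - 1
Ratio: 1.268114 - 1 = 0.268114
IRR = 26.8114%

26.8114%


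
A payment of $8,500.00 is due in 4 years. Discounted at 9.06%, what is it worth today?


Formula: PV = FV / (1 + r)^n
Substituting: PV = $8,500.00 / (1 + 0.0906)^4
Discount factor: (1.0906)^4 = 1.414692
PV = $8,500.00 / 1.414692 = $6,008.37

$6,008.37


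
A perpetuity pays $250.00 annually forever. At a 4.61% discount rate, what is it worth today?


Formula: PV = C / r
Substituting: PV = $250.00 / 0.0461
PV = $5,422.99

$5,422.99


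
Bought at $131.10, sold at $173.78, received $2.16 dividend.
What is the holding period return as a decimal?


Formula: HPR = (P1 - P0 + D) / P0
Gain: $173.78 - $131.10 + $2.16 = $44.84
HPR = $44.84 / $131.10 = 0.342

0.342


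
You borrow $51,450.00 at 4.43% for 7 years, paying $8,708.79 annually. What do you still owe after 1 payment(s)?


Formula: Balance = PV*(1+r)^k - PMT*((1+r)^k - 1)/r
Growth: (1 + 0.0443)^1 = 1.0443
Accumulated factor: ((1+r)^k - 1)/r = 1.0
Balance = $51,450.00 * 1.0443 - $8,708.79 * 1.0
Balance = $45,020.45

$45,020.45


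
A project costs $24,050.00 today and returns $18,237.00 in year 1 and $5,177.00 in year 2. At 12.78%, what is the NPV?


Formula: NPV = C0 + C1/(1+r) + C2/(1+r)^2
Discount C1: $18,237.00 / (1 + 0.1278) = $16,170.42
Discount C2: $5,177.00 / (1 + 0.1278)^2 = $4,070.18
NPV = -$24,050.00 + $16,170.42 + $4,070.18 = -$3,809.40

-$3,809.40


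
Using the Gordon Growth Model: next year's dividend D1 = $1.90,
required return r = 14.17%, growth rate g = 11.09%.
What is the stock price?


Formula: P = D1 / (r - g)
Spread: r - g = 0.1417 - 0.1109 = 0.0308
Substituting: P = $1.90 / 0.0308
P = $61.69

$61.69


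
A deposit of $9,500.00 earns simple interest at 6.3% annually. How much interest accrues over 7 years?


Formula: I = P * r * t
Substituting: I = $9,500.00 * 0.063 * 7
Step: I = $9,500.00 * 0.441
I = $4,189.50

$4,189.50


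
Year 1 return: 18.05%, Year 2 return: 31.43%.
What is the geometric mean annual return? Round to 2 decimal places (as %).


Formula: Geometric mean = ((1+r1)*(1+r2))^(1/2) - 1
Product: (1 + 0.1805) * (1 + 0.3143) = 1.1805 * 1.3143 = 1.551531
Square root: 1.551531^0.5 = 1.245605
Geometric mean = 1.245605 - 1 = 0.245605
As percentage: 24.56%

24.56%


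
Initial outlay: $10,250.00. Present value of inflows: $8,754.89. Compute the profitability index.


Formula: PI = PV(cash flows) / initial investment
Substituting: PI = $8,754.89 / $10,250.00
PI = 0.8541

0.8541


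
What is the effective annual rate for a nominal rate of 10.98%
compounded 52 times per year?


Formula: EAR = (1 + r/m)^m - 1
Period rate: r/m = 0.1098 / 52 = 0.002112
Compounding: (1 + 0.002112)^52 = 1.115926
EAR = 1.115926 - 1 = 0.115926

0.115926


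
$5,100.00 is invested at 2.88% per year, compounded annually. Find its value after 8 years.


Formula: FV = P * (1 + r)^n
Substituting: FV = $5,100.00 * (1 + 0.0288)^8
Growth factor: (1.0288)^8 = 1.255011
FV = $5,100.00 * 1.255011 = $6,400.56

$6,400.56


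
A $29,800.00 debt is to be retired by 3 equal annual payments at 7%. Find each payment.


Formula: PMT = PV * r / (1 - (1+r)^(-n))
Denominator: 1 - (1 + 0.07)^(-3) = 0.183702
Numerator: $29,800.00 * 0.07 = 2086.0
PMT = 2086.0 / 0.183702 = $11,355.34

$11,355.34


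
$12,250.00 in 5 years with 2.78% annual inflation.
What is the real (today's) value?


Formula: Real value = nominal / (1 + inflation)^years
Price level: (1 + 0.0278)^5 = 1.146946
Real value = $12,250.00 / 1.146946 = $10,680.54

$10,680.54


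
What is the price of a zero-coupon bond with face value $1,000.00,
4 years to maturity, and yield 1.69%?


Formula: Price = FV / (1 + r)^n
Substituting: Price = $1,000.00 / (1 + 0.0169)^4
Discount factor: (1.0169)^4 = 1.069333
Price = $1,000.00 / 1.069333 = $935.16

$935.16


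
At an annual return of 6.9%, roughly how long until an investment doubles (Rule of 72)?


Formula: Years ≈ 72 / r
Substituting: Years ≈ 72 / 6.9
Years ≈ 10.4

10.4 years


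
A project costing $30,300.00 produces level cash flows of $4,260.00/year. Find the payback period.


Formula: Payback = investment / annual cash flow
Substituting: Payback = $30,300.00 / $4,260.00
Payback = 7.1127 years

7.1127 years


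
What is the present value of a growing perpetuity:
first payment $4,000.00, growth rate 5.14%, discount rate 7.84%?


Formula: PV = C / (r - g)
Spread: r - g = 0.0784 - 0.0514 = 0.027
Substituting: PV = $4,000.00 / 0.027
PV = $148,148.15

$148,148.15


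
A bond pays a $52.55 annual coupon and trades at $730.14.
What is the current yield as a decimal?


Formula: Current yield = annual coupon / price
Substituting: CY = $52.55 / $730.14
CY = 0.071972

0.071972


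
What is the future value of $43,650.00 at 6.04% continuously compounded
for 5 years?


Formula: FV = P * e^(r*t)
Exponent: r*t = 0.0604 * 5 = 0.302
e^(0.302) = 1.352561
FV = $43,650.00 * 1.352561 = $59,039.30

$59,039.30


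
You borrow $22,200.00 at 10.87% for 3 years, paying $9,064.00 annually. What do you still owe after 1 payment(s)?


Formula: Balance = PV*(1+r)^k - PMT*((1+r)^k - 1)/r
Growth: (1 + 0.1087)^1 = 1.1087
Accumulated factor: ((1+r)^k - 1)/r = 1.0
Balance = $22,200.00 * 1.1087 - $9,064.00 * 1.0
Balance = $15,549.14

$15,549.14


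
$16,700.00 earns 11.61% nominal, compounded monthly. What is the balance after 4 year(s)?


Formula: FV = P * (1 + r/m)^(m*t)
Period rate: r/m = 0.1161 / 12 = 0.009675
Total periods: m*t = 12 * 4 = 48
Growth factor: (1 + 0.009675)^48 = 1.587512
FV = $16,700.00 * 1.587512 = $26,511.45

$26,511.45


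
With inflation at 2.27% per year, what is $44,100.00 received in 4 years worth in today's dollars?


Formula: Real value = nominal / (1 + inflation)^years
Price level: (1 + 0.0227)^4 = 1.093939
Real value = $44,100.00 / 1.093939 = $40,313.04

$40,313.04


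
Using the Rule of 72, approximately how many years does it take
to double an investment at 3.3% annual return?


Formula: Years ≈ 72 / r
Substituting: Years ≈ 72 / 3.3
Years ≈ 21.8

21.8 years


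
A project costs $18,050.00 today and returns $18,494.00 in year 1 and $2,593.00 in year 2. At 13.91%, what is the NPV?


Formula: NPV = C0 + C1/(1+r) + C2/(1+r)^2
Discount C1: $18,494.00 / (1 + 0.1391) = $16,235.62
Discount C2: $2,593.00 / (1 + 0.1391)^2 = $1,998.38
NPV = -$18,050.00 + $16,235.62 + $1,998.38 = $184.01

$184.01


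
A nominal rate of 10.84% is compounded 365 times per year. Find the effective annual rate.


Formula: EAR = (1 + r/m)^m - 1
Period rate: r/m = 0.1084 / 365 = 0.000297
Compounding: (1 + 0.000297)^365 = 1.114476
EAR = 1.114476 - 1 = 0.114476

0.114476


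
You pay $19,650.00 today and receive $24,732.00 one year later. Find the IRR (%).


Formula: IRR = C1/C0 - 1
Substituting: IRR = $24,732.00 / $19,650.00 - 1
Ratio: 1.258626 - 1 = 0.258626
IRR = 25.8626%

25.8626%


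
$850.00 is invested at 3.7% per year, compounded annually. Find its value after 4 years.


Formula: FV = P * (1 + r)^n
Substituting: FV = $850.00 * (1 + 0.037)^4
Growth factor: (1.037)^4 = 1.156418
FV = $850.00 * 1.156418 = $982.96

$982.96


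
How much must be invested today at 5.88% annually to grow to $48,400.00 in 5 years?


Formula: PV = FV / (1 + r)^n
Substituting: PV = $48,400.00 / (1 + 0.0588)^5
Discount factor: (1.0588)^5 = 1.330668
PV = $48,400.00 / 1.330668 = $36,372.71

$36,372.71


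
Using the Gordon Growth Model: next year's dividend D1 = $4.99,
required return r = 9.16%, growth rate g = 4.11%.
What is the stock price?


Formula: P = D1 / (r - g)
Spread: r - g = 0.0916 - 0.0411 = 0.0505
Substituting: P = $4.99 / 0.0505
P = $98.81

$98.81


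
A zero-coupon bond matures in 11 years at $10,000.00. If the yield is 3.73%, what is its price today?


Formula: Price = FV / (1 + r)^n
Substituting: Price = $10,000.00 / (1 + 0.0373)^11
Discount factor: (1.0373)^11 = 1.496057
Price = $10,000.00 / 1.496057 = $6,684.24

$6,684.24


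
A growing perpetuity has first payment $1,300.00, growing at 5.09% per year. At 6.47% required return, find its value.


Formula: PV = C / (r - g)
Spread: r - g = 0.0647 - 0.0509 = 0.0138
Substituting: PV = $1,300.00 / 0.0138
PV = $94,202.90

$94,202.90


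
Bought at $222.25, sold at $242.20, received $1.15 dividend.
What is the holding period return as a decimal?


Formula: HPR = (P1 - P0 + D) / P0
Gain: $242.20 - $222.25 + $1.15 = $21.10
HPR = $21.10 / $222.25 = 0.0949

0.0949


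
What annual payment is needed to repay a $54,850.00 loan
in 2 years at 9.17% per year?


Formula: PMT = PV * r / (1 - (1+r)^(-n))
Denominator: 1 - (1 + 0.0917)^(-2) = 0.160939
Numerator: $54,850.00 * 0.0917 = 5029.745
PMT = 5029.745 / 0.160939 = $31,252.43

$31,252.43


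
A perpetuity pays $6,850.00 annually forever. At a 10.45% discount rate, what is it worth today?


Formula: PV = C / r
Substituting: PV = $6,850.00 / 0.1045
PV = $65,550.24

$65,550.24


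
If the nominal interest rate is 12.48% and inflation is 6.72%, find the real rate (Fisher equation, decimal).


Formula: (1 + r_real) = (1 + r_nom) / (1 + inflation)
Substituting: (1 + r_real) = 1.1248 / 1.0672
(1 + r_real) = 1.053973
r_real = 1.053973 - 1 = 0.053973

0.053973


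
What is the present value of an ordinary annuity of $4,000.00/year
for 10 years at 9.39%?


Formula: PV = PMT * (1 - (1+r)^(-n)) / r
Discount factor: (1 + 0.0939)^(-10) = 0.40759
Bracket: 1 - 0.40759 = 0.59241
PV = $4,000.00 * 0.59241 / 0.0939 = $25,235.77

$25,235.77


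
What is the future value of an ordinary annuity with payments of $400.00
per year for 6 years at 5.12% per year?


Formula: FV = PMT * ((1+r)^n - 1) / r
Growth factor: (1 + 0.0512)^6 = 1.349311
Numerator: 1.349311 - 1 = 0.349311
FV = $400.00 * 0.349311 / 0.0512 = $2,728.99

$2,728.99


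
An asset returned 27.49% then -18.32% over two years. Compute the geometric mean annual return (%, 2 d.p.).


Formula: Geometric mean = ((1+r1)*(1+r2))^(1/2) - 1
Product: (1 + 0.2749) * (1 + -0.1832) = 1.2749 * 0.8168 = 1.041338
Square root: 1.041338^0.5 = 1.02046
Geometric mean = 1.02046 - 1 = 0.02046
As percentage: 2.05%

2.05%


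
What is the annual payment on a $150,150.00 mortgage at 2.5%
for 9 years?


Formula: PMT = PV * r / (1 - (1+r)^(-n))
Denominator: 1 - (1 + 0.025)^(-9) = 0.199272
Numerator: $150,150.00 * 0.025 = 3753.75
PMT = 3753.75 / 0.199272 = $18,837.35

$18,837.35


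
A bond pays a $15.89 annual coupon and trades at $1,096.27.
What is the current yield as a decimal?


Formula: Current yield = annual coupon / price
Substituting: CY = $15.89 / $1,096.27
CY = 0.014495

0.014495


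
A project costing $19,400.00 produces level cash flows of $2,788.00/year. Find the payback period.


Formula: Payback = investment / annual cash flow
Substituting: Payback = $19,400.00 / $2,788.00
Payback = 6.9584 years

6.9584 years


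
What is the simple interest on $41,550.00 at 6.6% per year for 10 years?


Formula: I = P * r * t
Substituting: I = $41,550.00 * 0.066 * 10
Step: I = $41,550.00 * 0.66
I = $27,423.00

$27,423.00


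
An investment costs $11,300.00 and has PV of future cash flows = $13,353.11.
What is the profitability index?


Formula: PI = PV(cash flows) / initial investment
Substituting: PI = $13,353.11 / $11,300.00
PI = 1.1817

1.1817


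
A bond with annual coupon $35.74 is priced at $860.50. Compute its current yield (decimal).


Formula: Current yield = annual coupon / price
Substituting: CY = $35.74 / $860.50
CY = 0.041534

0.041534


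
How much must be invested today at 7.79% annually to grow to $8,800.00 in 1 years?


Formula: PV = FV / (1 + r)^n
Substituting: PV = $8,800.00 / (1 + 0.0779)^1
Discount factor: (1.0779)^1 = 1.0779
PV = $8,800.00 / 1.0779 = $8,164.02

$8,164.02


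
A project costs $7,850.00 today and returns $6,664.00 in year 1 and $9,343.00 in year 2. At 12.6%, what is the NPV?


Formula: NPV = C0 + C1/(1+r) + C2/(1+r)^2
Discount C1: $6,664.00 / (1 + 0.126) = $5,918.29
Discount C2: $9,343.00 / (1 + 0.126)^2 = $7,369.02
NPV = -$7,850.00 + $5,918.29 + $7,369.02 = $5,437.31

$5,437.31
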